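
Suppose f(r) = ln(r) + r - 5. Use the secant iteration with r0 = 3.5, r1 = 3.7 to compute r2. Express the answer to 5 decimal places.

f(3.5) = -0.2472370, f(3.7) = 0.0083328
r2 = 3.7000000 − 0.0083328·(3.7000000 − 3.5000000) / (0.0083328 − (-0.2472370)) = 3.7000000 − (0.0016666)/(0.2555699) = 3.6934790

3.69348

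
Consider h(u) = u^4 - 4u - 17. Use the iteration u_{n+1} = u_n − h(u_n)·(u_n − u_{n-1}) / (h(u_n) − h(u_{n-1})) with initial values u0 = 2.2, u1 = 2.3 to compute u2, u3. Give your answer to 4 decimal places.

2.2571, 2.2588

h(2.2) = -2.374400, h(2.3) = 1.784100
u2 = 2.300000 − 1.784100·(2.300000 − 2.200000) / (1.784100 − (-2.374400)) = 2.300000 − (0.178410)/(4.158500) = 2.257098
h(2.257098) = -0.074570
u3 = 2.257098 − (-0.074570)·(2.257098 − 2.300000) / (-0.074570 − 1.784100) = 2.257098 − (0.003199)/(-1.858670) = 2.258819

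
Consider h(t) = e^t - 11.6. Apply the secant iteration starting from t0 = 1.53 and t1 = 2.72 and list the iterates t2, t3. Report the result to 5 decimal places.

h(1.53) = -6.9818232, h(2.72) = 3.5803222
t2 = 2.7200000 − 3.5803222·(2.7200000 − 1.5300000) / (3.5803222 − (-6.9818232)) = 2.7200000 − (4.2605835)/(10.5621454) = 2.3166176
h(2.3166176) = -1.4586857
t3 = 2.3166176 − (-1.4586857)·(2.3166176 − 2.7200000) / (-1.4586857 − 3.5803222) = 2.3166176 − (0.5884081)/(-5.0390079) = 2.4333882

2.31662, 2.43339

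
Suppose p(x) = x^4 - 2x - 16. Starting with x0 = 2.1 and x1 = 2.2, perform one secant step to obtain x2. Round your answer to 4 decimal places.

2.1199

p(2.1) = -0.751900, p(2.2) = 3.025600
x2 = 2.200000 − 3.025600·(2.200000 − 2.100000) / (3.025600 − (-0.751900)) = 2.200000 − (0.302560)/(3.777500) = 2.119905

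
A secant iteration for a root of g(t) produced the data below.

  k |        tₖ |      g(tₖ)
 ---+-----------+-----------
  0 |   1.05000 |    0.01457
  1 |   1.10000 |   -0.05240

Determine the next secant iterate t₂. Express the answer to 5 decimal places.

t₂ = 1.10000 − (-0.05240)·(1.10000 − 1.05000) / (-0.05240 − 0.01457)
   = 1.10000 − (-0.0026200)/(-0.0669700) = 1.0608780

1.06088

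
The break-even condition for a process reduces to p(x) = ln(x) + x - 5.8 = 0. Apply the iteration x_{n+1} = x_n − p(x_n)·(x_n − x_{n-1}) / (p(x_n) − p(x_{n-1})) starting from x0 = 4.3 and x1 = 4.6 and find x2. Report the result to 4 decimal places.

4.3338

p(4.3) = -0.041385, p(4.6) = 0.326056
x2 = 4.600000 − 0.326056·(4.600000 − 4.300000) / (0.326056 − (-0.041385)) = 4.600000 − (0.097817)/(0.367441) = 4.333789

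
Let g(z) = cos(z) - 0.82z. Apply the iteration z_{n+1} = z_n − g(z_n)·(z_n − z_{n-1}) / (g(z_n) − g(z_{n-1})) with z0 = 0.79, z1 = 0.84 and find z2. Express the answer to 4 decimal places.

0.8262

g(0.79) = 0.056045, g(0.84) = -0.021337
z2 = 0.840000 − (-0.021337)·(0.840000 − 0.790000) / (-0.021337 − 0.056045) = 0.840000 − (-0.001067)/(-0.077382) = 0.826213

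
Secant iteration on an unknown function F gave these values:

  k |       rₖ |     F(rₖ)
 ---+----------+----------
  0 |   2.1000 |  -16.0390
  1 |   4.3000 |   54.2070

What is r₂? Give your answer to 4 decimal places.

2.6023

r₂ = 4.3000 − 54.2070·(4.3000 − 2.1000) / (54.2070 − (-16.0390))
   = 4.3000 − (119.255400)/(70.246000) = 2.602318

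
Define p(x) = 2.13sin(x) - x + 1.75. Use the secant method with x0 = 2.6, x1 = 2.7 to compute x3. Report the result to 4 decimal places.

p(2.6) = 0.248018, p(2.7) = -0.039681
x2 = 2.700000 − (-0.039681)·(2.700000 − 2.600000) / (-0.039681 − 0.248018) = 2.700000 − (-0.003968)/(-0.287699) = 2.686207
p(2.686207) = 0.000584
x3 = 2.686207 − 0.000584·(2.686207 − 2.700000) / (0.000584 − (-0.039681)) = 2.686207 − (-0.000008)/(0.040265) = 2.686408

2.6864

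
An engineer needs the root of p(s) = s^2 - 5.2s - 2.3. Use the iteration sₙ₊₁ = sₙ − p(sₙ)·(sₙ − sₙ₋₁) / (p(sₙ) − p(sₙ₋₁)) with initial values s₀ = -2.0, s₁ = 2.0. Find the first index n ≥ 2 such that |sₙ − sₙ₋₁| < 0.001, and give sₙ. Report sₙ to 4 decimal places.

p(-2.0) = 12.100000, p(2.0) = -8.700000
s₂ = 2.000000 − (-8.700000)·(4.000000)/(-20.800000) = 0.326923;  |Δ| = 1.673077
p(0.326923) = -3.893121
s₃ = 0.326923 − (-3.893121)·(-1.673077)/(4.806879) = -1.028112;  |Δ| = 1.355036
p(-1.028112) = 4.103200
s₄ = -1.028112 − 4.103200·(-1.355036)/(7.996321) = -0.332795;  |Δ| = 0.695317
p(-0.332795) = -0.458713
s₅ = -0.332795 − (-0.458713)·(0.695317)/(-4.561913) = -0.402711;  |Δ| = 0.069916
p(-0.402711) = -0.043726
s₆ = -0.402711 − (-0.043726)·(-0.069916)/(0.414988) = -0.410078;  |Δ| = 0.007367
p(-0.410078) = 0.000569
s₇ = -0.410078 − 0.000569·(-0.007367)/(0.044295) = -0.409983;  |Δ| = 0.000095
|s₇ − s₆| = 0.000095 < 0.001

n = 7, sₙ = -0.4100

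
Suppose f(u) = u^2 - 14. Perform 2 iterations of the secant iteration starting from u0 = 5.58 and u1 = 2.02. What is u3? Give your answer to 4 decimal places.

f(5.58) = 17.136400, f(2.02) = -9.919600
u2 = 2.020000 − (-9.919600)·(2.020000 − 5.580000) / (-9.919600 − 17.136400) = 2.020000 − (35.313776)/(-27.056000) = 3.325211
f(3.325211) = -2.942975
u3 = 3.325211 − (-2.942975)·(3.325211 − 2.020000) / (-2.942975 − (-9.919600)) = 3.325211 − (-3.841202)/(6.976625) = 3.875792

3.8758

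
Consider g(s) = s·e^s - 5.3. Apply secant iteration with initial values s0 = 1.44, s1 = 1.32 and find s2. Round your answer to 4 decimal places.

g(1.44) = 0.777802, g(1.32) = -0.358684
s2 = 1.320000 − (-0.358684)·(1.320000 − 1.440000) / (-0.358684 − 0.777802) = 1.320000 − (0.043042)/(-1.136486) = 1.357873

1.3579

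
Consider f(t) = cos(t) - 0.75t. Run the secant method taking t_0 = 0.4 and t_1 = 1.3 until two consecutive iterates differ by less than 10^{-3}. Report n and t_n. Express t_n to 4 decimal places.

n = 5, t_n = 0.8649

f(0.4) = 0.621061, f(1.3) = -0.707501
t_2 = 1.300000 − (-0.707501)·(0.900000)/(-1.328562) = 0.820722;  |Δ| = 0.479278
f(0.820722) = 0.066152
t_3 = 0.820722 − 0.066152·(-0.479278)/(0.773653) = 0.861703;  |Δ| = 0.040981
f(0.861703) = 0.004869
t_4 = 0.861703 − 0.004869·(0.040981)/(-0.061283) = 0.864959;  |Δ| = 0.003256
f(0.864959) = -0.000048
t_5 = 0.864959 − (-0.000048)·(0.003256)/(-0.004916) = 0.864927;  |Δ| = 0.000032
|t_5 − t_4| = 0.000032 < 10^{-3}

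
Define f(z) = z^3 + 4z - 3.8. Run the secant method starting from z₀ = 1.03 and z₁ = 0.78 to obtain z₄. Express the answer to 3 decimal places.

0.815

f(1.03) = 1.41273, f(0.78) = -0.20545
z₂ = 0.78000 − (-0.20545)·(0.78000 − 1.03000) / (-0.20545 − 1.41273) = 0.78000 − (0.05136)/(-1.61817) = 0.81174
f(0.81174) = -0.01816
z₃ = 0.81174 − (-0.01816)·(0.81174 − 0.78000) / (-0.01816 − (-0.20545)) = 0.81174 − (-0.00058)/(0.18729) = 0.81482
f(0.81482) = 0.00026
z₄ = 0.81482 − 0.00026·(0.81482 − 0.81174) / (0.00026 − (-0.01816)) = 0.81482 − (0.00000)/(0.01842) = 0.81478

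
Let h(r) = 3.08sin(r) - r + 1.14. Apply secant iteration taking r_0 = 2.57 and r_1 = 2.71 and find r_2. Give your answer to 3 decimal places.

h(2.57) = 0.23619, h(2.71) = -0.28158
r_2 = 2.71000 − (-0.28158)·(2.71000 − 2.57000) / (-0.28158 − 0.23619) = 2.71000 − (-0.03942)/(-0.51778) = 2.63386

2.634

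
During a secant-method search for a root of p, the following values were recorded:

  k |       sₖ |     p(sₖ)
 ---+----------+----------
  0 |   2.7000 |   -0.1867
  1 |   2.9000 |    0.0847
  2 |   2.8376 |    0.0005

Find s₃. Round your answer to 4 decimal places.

s₃ = 2.8376 − 0.0005·(2.8376 − 2.9000) / (0.0005 − 0.0847)
   = 2.8376 − (-0.000031)/(-0.084200) = 2.837229

2.8372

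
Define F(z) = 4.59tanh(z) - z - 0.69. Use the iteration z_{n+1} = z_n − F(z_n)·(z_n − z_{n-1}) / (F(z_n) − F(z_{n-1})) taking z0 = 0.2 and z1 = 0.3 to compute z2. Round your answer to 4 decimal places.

F(0.2) = 0.015953, F(0.3) = 0.347125
z2 = 0.300000 − 0.347125·(0.300000 − 0.200000) / (0.347125 − 0.015953) = 0.300000 − (0.034712)/(0.331172) = 0.195183

0.1952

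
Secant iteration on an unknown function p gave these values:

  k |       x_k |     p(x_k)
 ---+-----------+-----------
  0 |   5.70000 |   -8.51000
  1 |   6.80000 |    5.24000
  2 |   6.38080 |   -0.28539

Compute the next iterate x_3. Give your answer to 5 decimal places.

6.40245

x_3 = 6.38080 − (-0.28539)·(6.38080 − 6.80000) / (-0.28539 − 5.24000)
   = 6.38080 − (0.1196355)/(-5.5253900) = 6.4024520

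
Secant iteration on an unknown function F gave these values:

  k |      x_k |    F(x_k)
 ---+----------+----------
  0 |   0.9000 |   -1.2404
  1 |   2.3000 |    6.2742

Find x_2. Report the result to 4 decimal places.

x_2 = 2.3000 − 6.2742·(2.3000 − 0.9000) / (6.2742 − (-1.2404))
   = 2.3000 − (8.783880)/(7.514600) = 1.131091

1.1311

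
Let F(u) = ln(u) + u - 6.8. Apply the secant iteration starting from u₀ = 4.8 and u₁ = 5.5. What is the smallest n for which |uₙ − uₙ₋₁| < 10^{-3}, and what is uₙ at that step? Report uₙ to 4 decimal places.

F(4.8) = -0.431384, F(5.5) = 0.404748
u₂ = 5.500000 − 0.404748·(0.700000)/(0.836132) = 5.161150;  |Δ| = 0.338850
F(5.161150) = 0.002309
u₃ = 5.161150 − 0.002309·(-0.338850)/(-0.402439) = 5.159205;  |Δ| = 0.001944
F(5.159205) = -0.000012
u₄ = 5.159205 − (-0.000012)·(-0.001944)/(-0.002321) = 5.159215;  |Δ| = 0.000010
|u₄ − u₃| = 0.000010 < 10^{-3}

n = 4, uₙ = 5.1592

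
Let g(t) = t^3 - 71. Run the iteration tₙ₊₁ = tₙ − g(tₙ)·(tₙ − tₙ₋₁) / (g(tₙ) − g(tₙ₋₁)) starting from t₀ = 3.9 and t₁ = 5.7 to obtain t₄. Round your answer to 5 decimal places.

g(3.9) = -11.6810000, g(5.7) = 114.1930000
t₂ = 5.7000000 − 114.1930000·(5.7000000 − 3.9000000) / (114.1930000 − (-11.6810000)) = 5.7000000 − (205.5474000)/(125.8740000) = 4.0670385
g(4.0670385) = -3.7279224
t₃ = 4.0670385 − (-3.7279224)·(4.0670385 − 5.7000000) / (-3.7279224 − 114.1930000) = 4.0670385 − (6.0875539)/(-117.9209224) = 4.1186625
g(4.1186625) = -1.1335595
t₄ = 4.1186625 − (-1.1335595)·(4.1186625 − 4.0670385) / (-1.1335595 − (-3.7279224)) = 4.1186625 − (-0.0585189)/(2.5943629) = 4.1412187

4.14122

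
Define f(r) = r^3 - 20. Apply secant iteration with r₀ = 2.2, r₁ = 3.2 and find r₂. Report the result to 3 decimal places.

2.623

f(2.2) = -9.35200, f(3.2) = 12.76800
r₂ = 3.20000 − 12.76800·(3.20000 − 2.20000) / (12.76800 − (-9.35200)) = 3.20000 − (12.76800)/(22.12000) = 2.62278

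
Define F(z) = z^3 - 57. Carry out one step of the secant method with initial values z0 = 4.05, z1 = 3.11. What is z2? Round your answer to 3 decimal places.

3.806

F(4.05) = 9.43012, F(3.11) = -26.91977
z2 = 3.11000 − (-26.91977)·(3.11000 − 4.05000) / (-26.91977 − 9.43012) = 3.11000 − (25.30458)/(-36.34989) = 3.80614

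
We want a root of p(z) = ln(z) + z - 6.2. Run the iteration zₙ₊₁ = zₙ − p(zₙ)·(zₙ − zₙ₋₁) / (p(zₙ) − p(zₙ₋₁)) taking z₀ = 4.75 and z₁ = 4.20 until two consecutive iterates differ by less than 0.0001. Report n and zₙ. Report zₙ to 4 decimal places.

n = 4, zₙ = 4.6608

p(4.75) = 0.108145, p(4.20) = -0.564915
z₂ = 4.200000 − (-0.564915)·(-0.550000)/(-0.673060) = 4.661628;  |Δ| = 0.461628
p(4.661628) = 0.000993
z₃ = 4.661628 − 0.000993·(0.461628)/(0.565908) = 4.660818;  |Δ| = 0.000810
p(4.660818) = 0.000009
z₄ = 4.660818 − 0.000009·(-0.000810)/(-0.000984) = 4.660811;  |Δ| = 0.000008
|z₄ − z₃| = 0.000008 < 0.0001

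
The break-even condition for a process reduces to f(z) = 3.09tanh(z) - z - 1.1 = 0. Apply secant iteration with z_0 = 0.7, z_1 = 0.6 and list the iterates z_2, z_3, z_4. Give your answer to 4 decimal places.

0.6375, 0.6351, 0.6350

f(0.7) = 0.067496, f(0.6) = -0.040517
z_2 = 0.600000 − (-0.040517)·(0.600000 − 0.700000) / (-0.040517 − 0.067496) = 0.600000 − (0.004052)/(-0.108013) = 0.637511
f(0.637511) = 0.002785
z_3 = 0.637511 − 0.002785·(0.637511 − 0.600000) / (0.002785 − (-0.040517)) = 0.637511 − (0.000104)/(0.043301) = 0.635099
f(0.635099) = 0.000100
z_4 = 0.635099 − 0.000100·(0.635099 − 0.637511) / (0.000100 − 0.002785) = 0.635099 − (0.000000)/(-0.002684) = 0.635009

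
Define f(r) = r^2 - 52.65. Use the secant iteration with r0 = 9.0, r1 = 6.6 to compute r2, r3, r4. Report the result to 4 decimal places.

7.1827, 7.2595, 7.2560

f(9.0) = 28.350000, f(6.6) = -9.090000
r2 = 6.600000 − (-9.090000)·(6.600000 − 9.000000) / (-9.090000 − 28.350000) = 6.600000 − (21.816000)/(-37.440000) = 7.182692
f(7.182692) = -1.058931
r3 = 7.182692 − (-1.058931)·(7.182692 − 6.600000) / (-1.058931 − (-9.090000)) = 7.182692 − (-0.617031)/(8.031069) = 7.259523
f(7.259523) = 0.050671
r4 = 7.259523 − 0.050671·(7.259523 − 7.182692) / (0.050671 − (-1.058931)) = 7.259523 − (0.003893)/(1.109603) = 7.256014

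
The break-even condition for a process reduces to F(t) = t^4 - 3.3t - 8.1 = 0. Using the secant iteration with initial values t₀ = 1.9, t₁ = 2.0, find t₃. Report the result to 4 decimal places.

F(1.9) = -1.337900, F(2.0) = 1.300000
t₂ = 2.000000 − 1.300000·(2.000000 − 1.900000) / (1.300000 − (-1.337900)) = 2.000000 − (0.130000)/(2.637900) = 1.950718
F(1.950718) = -0.057046
t₃ = 1.950718 − (-0.057046)·(1.950718 − 2.000000) / (-0.057046 − 1.300000) = 1.950718 − (0.002811)/(-1.357046) = 1.952790

1.9528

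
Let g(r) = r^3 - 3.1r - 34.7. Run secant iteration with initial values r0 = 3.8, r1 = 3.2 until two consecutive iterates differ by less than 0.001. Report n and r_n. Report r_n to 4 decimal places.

g(3.8) = 8.392000, g(3.2) = -11.852000
r2 = 3.200000 − (-11.852000)·(-0.600000)/(-20.244000) = 3.551274;  |Δ| = 0.351274
g(3.551274) = -0.921875
r3 = 3.551274 − (-0.921875)·(0.351274)/(10.930125) = 3.580902;  |Δ| = 0.029627
g(3.580902) = 0.116600
r4 = 3.580902 − 0.116600·(0.029627)/(1.038475) = 3.577575;  |Δ| = 0.003327
g(3.577575) = -0.000937
r5 = 3.577575 − (-0.000937)·(-0.003327)/(-0.117537) = 3.577602;  |Δ| = 0.000027
|r5 − r4| = 0.000027 < 0.001

n = 5, r_n = 3.5776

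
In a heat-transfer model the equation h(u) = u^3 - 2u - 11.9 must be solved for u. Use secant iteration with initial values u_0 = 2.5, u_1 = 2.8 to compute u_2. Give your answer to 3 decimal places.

h(2.5) = -1.27500, h(2.8) = 4.45200
u_2 = 2.80000 − 4.45200·(2.80000 − 2.50000) / (4.45200 − (-1.27500)) = 2.80000 − (1.33560)/(5.72700) = 2.56679

2.567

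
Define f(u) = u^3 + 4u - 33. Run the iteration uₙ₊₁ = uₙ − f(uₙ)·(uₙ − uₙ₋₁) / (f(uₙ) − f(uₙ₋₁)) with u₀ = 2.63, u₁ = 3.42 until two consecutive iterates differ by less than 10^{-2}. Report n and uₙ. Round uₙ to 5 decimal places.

n = 4, uₙ = 2.79451

f(2.63) = -4.2885530, f(3.42) = 20.6816880
u₂ = 3.4200000 − 20.6816880·(0.7900000)/(24.9702410) = 2.7656798;  |Δ| = 0.6543202
f(2.7656798) = -0.7826386
u₃ = 2.7656798 − (-0.7826386)·(-0.6543202)/(-21.4643266) = 2.7895378;  |Δ| = 0.0238580
f(2.7895378) = -0.1350014
u₄ = 2.7895378 − (-0.1350014)·(0.0238580)/(0.6476372) = 2.7945111;  |Δ| = 0.0049733
|u₄ − u₃| = 0.0049733 < 10^{-2}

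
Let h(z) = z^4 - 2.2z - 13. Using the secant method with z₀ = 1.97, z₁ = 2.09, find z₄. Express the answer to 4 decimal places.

h(1.97) = -2.272615, h(2.09) = 1.482298
z₂ = 2.090000 − 1.482298·(2.090000 − 1.970000) / (1.482298 − (-2.272615)) = 2.090000 − (0.177876)/(3.754913) = 2.042629
h(2.042629) = -0.085434
z₃ = 2.042629 − (-0.085434)·(2.042629 − 2.090000) / (-0.085434 − 1.482298) = 2.042629 − (0.004047)/(-1.567732) = 2.045210
h(2.045210) = -0.002942
z₄ = 2.045210 − (-0.002942)·(2.045210 − 2.042629) / (-0.002942 − (-0.085434)) = 2.045210 − (-0.000008)/(0.082492) = 2.045302

2.0453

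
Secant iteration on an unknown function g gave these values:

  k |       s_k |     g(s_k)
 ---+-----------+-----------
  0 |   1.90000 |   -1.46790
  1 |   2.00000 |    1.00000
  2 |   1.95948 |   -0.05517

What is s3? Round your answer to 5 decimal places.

s3 = 1.95948 − (-0.05517)·(1.95948 − 2.00000) / (-0.05517 − 1.00000)
   = 1.95948 − (0.0022355)/(-1.0551700) = 1.9615986

1.96160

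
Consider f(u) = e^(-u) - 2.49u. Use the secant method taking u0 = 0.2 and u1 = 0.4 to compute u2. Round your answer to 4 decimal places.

0.2992

f(0.2) = 0.320731, f(0.4) = -0.325680
u2 = 0.400000 − (-0.325680)·(0.400000 − 0.200000) / (-0.325680 − 0.320731) = 0.400000 − (-0.065136)/(-0.646411) = 0.299234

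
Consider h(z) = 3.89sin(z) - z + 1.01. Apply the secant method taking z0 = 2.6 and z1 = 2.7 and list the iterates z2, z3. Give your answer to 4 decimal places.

2.6938, 2.6939

h(2.6) = 0.415300, h(2.7) = -0.027492
z2 = 2.700000 − (-0.027492)·(2.700000 − 2.600000) / (-0.027492 − 0.415300) = 2.700000 − (-0.002749)/(-0.442793) = 2.693791
h(2.693791) = 0.000520
z3 = 2.693791 − 0.000520·(2.693791 − 2.700000) / (0.000520 − (-0.027492)) = 2.693791 − (-0.000003)/(0.028012) = 2.693906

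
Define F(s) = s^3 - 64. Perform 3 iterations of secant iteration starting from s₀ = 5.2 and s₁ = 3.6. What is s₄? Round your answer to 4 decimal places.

F(5.2) = 76.608000, F(3.6) = -17.344000
s₂ = 3.600000 − (-17.344000)·(3.600000 − 5.200000) / (-17.344000 − 76.608000) = 3.600000 − (27.750400)/(-93.952000) = 3.895368
F(3.895368) = -4.892114
s₃ = 3.895368 − (-4.892114)·(3.895368 − 3.600000) / (-4.892114 − (-17.344000)) = 3.895368 − (-1.444973)/(12.451886) = 4.011412
F(4.011412) = 0.549358
s₄ = 4.011412 − 0.549358·(4.011412 − 3.895368) / (0.549358 − (-4.892114)) = 4.011412 − (0.063750)/(5.441473) = 3.999697

3.9997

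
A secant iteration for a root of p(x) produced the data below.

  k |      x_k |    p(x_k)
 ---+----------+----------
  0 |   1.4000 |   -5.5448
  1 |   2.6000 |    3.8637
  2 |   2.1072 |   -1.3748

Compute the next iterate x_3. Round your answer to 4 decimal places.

2.2365

x_3 = 2.1072 − (-1.3748)·(2.1072 − 2.6000) / (-1.3748 − 3.8637)
   = 2.1072 − (0.677501)/(-5.238500) = 2.236531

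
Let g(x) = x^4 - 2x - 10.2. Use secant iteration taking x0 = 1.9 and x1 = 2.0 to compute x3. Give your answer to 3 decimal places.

1.937

g(1.9) = -0.96790, g(2.0) = 1.80000
x2 = 2.00000 − 1.80000·(2.00000 − 1.90000) / (1.80000 − (-0.96790)) = 2.00000 − (0.18000)/(2.76790) = 1.93497
g(1.93497) = -0.05162
x3 = 1.93497 − (-0.05162)·(1.93497 − 2.00000) / (-0.05162 − 1.80000) = 1.93497 − (0.00336)/(-1.85162) = 1.93678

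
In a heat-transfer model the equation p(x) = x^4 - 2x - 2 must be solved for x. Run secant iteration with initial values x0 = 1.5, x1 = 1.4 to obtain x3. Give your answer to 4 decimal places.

1.4946

p(1.5) = 0.062500, p(1.4) = -0.958400
x2 = 1.400000 − (-0.958400)·(1.400000 − 1.500000) / (-0.958400 − 0.062500) = 1.400000 − (0.095840)/(-1.020900) = 1.493878
p(1.493878) = -0.007399
x3 = 1.493878 − (-0.007399)·(1.493878 − 1.400000) / (-0.007399 − (-0.958400)) = 1.493878 − (-0.000695)/(0.951001) = 1.494608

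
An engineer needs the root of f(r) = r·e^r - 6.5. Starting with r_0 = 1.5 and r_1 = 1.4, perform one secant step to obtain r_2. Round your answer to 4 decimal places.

f(1.5) = 0.222534, f(1.4) = -0.822720
r_2 = 1.400000 − (-0.822720)·(1.400000 − 1.500000) / (-0.822720 − 0.222534) = 1.400000 − (0.082272)/(-1.045254) = 1.478710

1.4787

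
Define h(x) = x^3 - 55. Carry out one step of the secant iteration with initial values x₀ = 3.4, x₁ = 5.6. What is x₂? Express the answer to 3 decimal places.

h(3.4) = -15.69600, h(5.6) = 120.61600
x₂ = 5.60000 − 120.61600·(5.60000 − 3.40000) / (120.61600 − (-15.69600)) = 5.60000 − (265.35520)/(136.31200) = 3.65332

3.653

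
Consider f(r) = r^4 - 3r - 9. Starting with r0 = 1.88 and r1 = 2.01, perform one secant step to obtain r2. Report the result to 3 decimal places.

f(1.88) = -2.14802, f(2.01) = 1.29241
r2 = 2.01000 − 1.29241·(2.01000 − 1.88000) / (1.29241 − (-2.14802)) = 2.01000 − (0.16801)/(3.44042) = 1.96117

1.961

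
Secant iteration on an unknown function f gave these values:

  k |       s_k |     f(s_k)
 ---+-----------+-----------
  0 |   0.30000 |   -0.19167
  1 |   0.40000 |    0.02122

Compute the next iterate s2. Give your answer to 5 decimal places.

s2 = 0.40000 − 0.02122·(0.40000 − 0.30000) / (0.02122 − (-0.19167))
   = 0.40000 − (0.0021220)/(0.2128900) = 0.3900324

0.39003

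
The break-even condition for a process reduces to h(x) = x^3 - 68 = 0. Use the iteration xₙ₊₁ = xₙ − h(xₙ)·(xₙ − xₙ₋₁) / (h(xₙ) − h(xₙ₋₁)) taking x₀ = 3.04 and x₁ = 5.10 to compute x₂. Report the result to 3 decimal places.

3.826

h(3.04) = -39.90554, h(5.10) = 64.65100
x₂ = 5.10000 − 64.65100·(5.10000 − 3.04000) / (64.65100 − (-39.90554)) = 5.10000 − (133.18106)/(104.55654) = 3.82623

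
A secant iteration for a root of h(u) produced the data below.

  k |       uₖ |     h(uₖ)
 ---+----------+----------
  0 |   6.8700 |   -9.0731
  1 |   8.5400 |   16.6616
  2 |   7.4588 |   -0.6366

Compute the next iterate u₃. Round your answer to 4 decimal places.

7.4986

u₃ = 7.4588 − (-0.6366)·(7.4588 − 8.5400) / (-0.6366 − 16.6616)
   = 7.4588 − (0.688292)/(-17.298200) = 7.498590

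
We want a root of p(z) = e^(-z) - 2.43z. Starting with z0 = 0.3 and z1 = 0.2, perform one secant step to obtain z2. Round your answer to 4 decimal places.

0.3037

p(0.3) = 0.011818, p(0.2) = 0.332731
z2 = 0.200000 − 0.332731·(0.200000 − 0.300000) / (0.332731 − 0.011818) = 0.200000 − (-0.033273)/(0.320913) = 0.303683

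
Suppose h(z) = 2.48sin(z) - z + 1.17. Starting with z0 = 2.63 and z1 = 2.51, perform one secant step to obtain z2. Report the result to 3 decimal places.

2.550

h(2.63) = -0.24587, h(2.51) = 0.12427
z2 = 2.51000 − 0.12427·(2.51000 − 2.63000) / (0.12427 − (-0.24587)) = 2.51000 − (-0.01491)/(0.37014) = 2.55029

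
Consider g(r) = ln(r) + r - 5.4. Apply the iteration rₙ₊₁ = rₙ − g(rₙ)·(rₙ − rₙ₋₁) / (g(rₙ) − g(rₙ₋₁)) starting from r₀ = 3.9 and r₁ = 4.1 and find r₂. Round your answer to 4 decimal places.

4.0112

g(3.9) = -0.139023, g(4.1) = 0.110987
r₂ = 4.100000 − 0.110987·(4.100000 − 3.900000) / (0.110987 − (-0.139023)) = 4.100000 − (0.022197)/(0.250010) = 4.011214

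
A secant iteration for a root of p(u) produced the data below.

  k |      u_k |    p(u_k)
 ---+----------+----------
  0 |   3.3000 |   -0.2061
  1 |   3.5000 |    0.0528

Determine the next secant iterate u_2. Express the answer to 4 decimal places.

u_2 = 3.5000 − 0.0528·(3.5000 − 3.3000) / (0.0528 − (-0.2061))
   = 3.5000 − (0.010560)/(0.258900) = 3.459212

3.4592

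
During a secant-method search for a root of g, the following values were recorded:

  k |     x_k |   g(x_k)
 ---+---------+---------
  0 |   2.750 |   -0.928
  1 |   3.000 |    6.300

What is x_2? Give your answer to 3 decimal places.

x_2 = 3.000 − 6.300·(3.000 − 2.750) / (6.300 − (-0.928))
   = 3.000 − (1.57500)/(7.22800) = 2.78210

2.782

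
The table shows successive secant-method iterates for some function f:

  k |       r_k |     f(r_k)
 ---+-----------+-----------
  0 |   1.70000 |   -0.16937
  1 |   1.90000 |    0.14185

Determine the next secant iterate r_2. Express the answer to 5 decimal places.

r_2 = 1.90000 − 0.14185·(1.90000 − 1.70000) / (0.14185 − (-0.16937))
   = 1.90000 − (0.0283700)/(0.3112200) = 1.8088426

1.80884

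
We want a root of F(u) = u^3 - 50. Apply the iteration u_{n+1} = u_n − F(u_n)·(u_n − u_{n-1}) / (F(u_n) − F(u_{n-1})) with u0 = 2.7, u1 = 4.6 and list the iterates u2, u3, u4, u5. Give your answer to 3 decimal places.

F(2.7) = -30.31700, F(4.6) = 47.33600
u2 = 4.60000 − 47.33600·(4.60000 − 2.70000) / (47.33600 − (-30.31700)) = 4.60000 − (89.93840)/(77.65300) = 3.44179
F(3.44179) = -9.22880
u3 = 3.44179 − (-9.22880)·(3.44179 − 4.60000) / (-9.22880 − 47.33600) = 3.44179 − (10.68888)/(-56.56480) = 3.63076
F(3.63076) = -2.13788
u4 = 3.63076 − (-2.13788)·(3.63076 − 3.44179) / (-2.13788 − (-9.22880)) = 3.63076 − (-0.40399)/(7.09092) = 3.68773
F(3.68773) = 0.15077
u5 = 3.68773 − 0.15077·(3.68773 − 3.63076) / (0.15077 − (-2.13788)) = 3.68773 − (0.00859)/(2.28865) = 3.68398

3.442, 3.631, 3.688, 3.684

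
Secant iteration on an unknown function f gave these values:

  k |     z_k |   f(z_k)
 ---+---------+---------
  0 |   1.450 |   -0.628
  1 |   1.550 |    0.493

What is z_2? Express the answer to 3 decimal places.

1.506

z_2 = 1.550 − 0.493·(1.550 − 1.450) / (0.493 − (-0.628))
   = 1.550 − (0.04930)/(1.12100) = 1.50602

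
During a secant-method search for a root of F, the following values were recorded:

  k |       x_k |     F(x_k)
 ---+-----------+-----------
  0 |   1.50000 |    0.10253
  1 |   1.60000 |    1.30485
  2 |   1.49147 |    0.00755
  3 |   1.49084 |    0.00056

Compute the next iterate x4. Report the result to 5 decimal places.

x4 = 1.49084 − 0.00056·(1.49084 − 1.49147) / (0.00056 − 0.00755)
   = 1.49084 − (-0.0000004)/(-0.0069900) = 1.4907895

1.49079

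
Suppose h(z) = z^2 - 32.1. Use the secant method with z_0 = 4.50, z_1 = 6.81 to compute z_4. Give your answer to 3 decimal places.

5.666

h(4.50) = -11.85000, h(6.81) = 14.27610
z_2 = 6.81000 − 14.27610·(6.81000 − 4.50000) / (14.27610 − (-11.85000)) = 6.81000 − (32.97779)/(26.12610) = 5.54775
h(5.54775) = -1.32252
z_3 = 5.54775 − (-1.32252)·(5.54775 − 6.81000) / (-1.32252 − 14.27610) = 5.54775 − (1.66936)/(-15.59862) = 5.65476
h(5.65476) = -0.12363
z_4 = 5.65476 − (-0.12363)·(5.65476 − 5.54775) / (-0.12363 − (-1.32252)) = 5.65476 − (-0.01323)/(1.19889) = 5.66580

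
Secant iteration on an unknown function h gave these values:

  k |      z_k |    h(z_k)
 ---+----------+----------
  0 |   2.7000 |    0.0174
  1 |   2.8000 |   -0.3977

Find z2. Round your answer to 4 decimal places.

2.7042

z2 = 2.8000 − (-0.3977)·(2.8000 − 2.7000) / (-0.3977 − 0.0174)
   = 2.8000 − (-0.039770)/(-0.415100) = 2.704192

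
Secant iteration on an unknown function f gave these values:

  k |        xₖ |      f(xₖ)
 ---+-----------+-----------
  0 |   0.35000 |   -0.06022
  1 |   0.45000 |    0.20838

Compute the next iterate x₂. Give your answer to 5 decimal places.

x₂ = 0.45000 − 0.20838·(0.45000 − 0.35000) / (0.20838 − (-0.06022))
   = 0.45000 − (0.0208380)/(0.2686000) = 0.3724200

0.37242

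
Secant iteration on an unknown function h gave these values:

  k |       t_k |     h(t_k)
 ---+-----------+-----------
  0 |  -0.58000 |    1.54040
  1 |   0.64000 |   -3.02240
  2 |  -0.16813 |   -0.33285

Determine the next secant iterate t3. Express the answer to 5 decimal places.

t3 = -0.16813 − (-0.33285)·(-0.16813 − 0.64000) / (-0.33285 − (-3.02240))
   = -0.16813 − (0.2689861)/(2.6895500) = -0.2681416

-0.26814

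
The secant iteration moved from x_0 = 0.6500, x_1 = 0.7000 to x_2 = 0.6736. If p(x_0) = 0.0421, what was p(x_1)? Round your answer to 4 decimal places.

The secant line through (0.6500, 0.0421) and (0.7000, p(x_1)) crosses zero at x_2 = 0.6736.
So (0.6500, 0.0421), (0.7000, p(x_1)), (0.6736, 0) are collinear:
p(x_1) = 0.0421 · (0.7000 − 0.6736) / (0.6500 − 0.6736) = 0.0421 · (0.026400)/(-0.023600) = -0.047095

-0.0471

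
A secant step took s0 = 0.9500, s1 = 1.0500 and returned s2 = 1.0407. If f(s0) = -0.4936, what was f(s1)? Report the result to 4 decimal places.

0.0506

The secant line through (0.9500, -0.4936) and (1.0500, f(s1)) crosses zero at s2 = 1.0407.
So (0.9500, -0.4936), (1.0500, f(s1)), (1.0407, 0) are collinear:
f(s1) = -0.4936 · (1.0500 − 1.0407) / (0.9500 − 1.0407) = -0.4936 · (0.009300)/(-0.090700) = 0.050612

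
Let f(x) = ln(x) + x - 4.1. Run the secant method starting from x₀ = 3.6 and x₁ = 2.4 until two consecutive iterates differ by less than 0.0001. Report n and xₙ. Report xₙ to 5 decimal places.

f(3.6) = 0.7809338, f(2.4) = -0.8245313
x₂ = 2.4000000 − (-0.8245313)·(-1.2000000)/(-1.6054651) = 3.0162934;  |Δ| = 0.6162934
f(3.0162934) = 0.0203221
x₃ = 3.0162934 − 0.0203221·(0.6162934)/(0.8448534) = 3.0014691;  |Δ| = 0.0148243
f(3.0014691) = 0.0005709
x₄ = 3.0014691 − 0.0005709·(-0.0148243)/(-0.0197512) = 3.0010406;  |Δ| = 0.0004285
f(3.0010406) = -0.0000004
x₅ = 3.0010406 − (-0.0000004)·(-0.0004285)/(-0.0005713) = 3.0010408;  |Δ| = 0.0000003
|x₅ − x₄| = 0.0000003 < 0.0001

n = 5, xₙ = 3.00104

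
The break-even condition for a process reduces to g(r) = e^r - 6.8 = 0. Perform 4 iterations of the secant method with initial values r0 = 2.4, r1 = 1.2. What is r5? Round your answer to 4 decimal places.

1.9167

g(2.4) = 4.223176, g(1.2) = -3.479883
r2 = 1.200000 − (-3.479883)·(1.200000 − 2.400000) / (-3.479883 − 4.223176) = 1.200000 − (4.175860)/(-7.703059) = 1.742104
g(1.742104) = -1.090656
r3 = 1.742104 − (-1.090656)·(1.742104 − 1.200000) / (-1.090656 − (-3.479883)) = 1.742104 − (-0.591249)/(2.389227) = 1.989569
g(1.989569) = 0.512380
r4 = 1.989569 − 0.512380·(1.989569 − 1.742104) / (0.512380 − (-1.090656)) = 1.989569 − (0.126796)/(1.603036) = 1.910471
g(1.910471) = -0.043727
r5 = 1.910471 − (-0.043727)·(1.910471 − 1.989569) / (-0.043727 − 0.512380) = 1.910471 − (0.003459)/(-0.556107) = 1.916691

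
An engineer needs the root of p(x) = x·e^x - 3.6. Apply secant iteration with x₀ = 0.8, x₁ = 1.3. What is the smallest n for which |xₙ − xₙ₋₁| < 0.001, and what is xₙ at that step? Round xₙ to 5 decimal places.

p(0.8) = -1.8195673, p(1.3) = 1.1700857
x₂ = 1.3000000 − 1.1700857·(0.5000000)/(2.9896529) = 1.1043108;  |Δ| = 0.1956892
p(1.1043108) = -0.2681350
x₃ = 1.1043108 − (-0.2681350)·(-0.1956892)/(-1.4382207) = 1.1407942;  |Δ| = 0.0364834
p(1.1407942) = -0.0301671
x₄ = 1.1407942 − (-0.0301671)·(0.0364834)/(0.2379679) = 1.1454191;  |Δ| = 0.0046250
p(1.1454191) = 0.0009214
x₅ = 1.1454191 − 0.0009214·(0.0046250)/(0.0310885) = 1.1452821;  |Δ| = 0.0001371
|x₅ − x₄| = 0.0001371 < 0.001

n = 5, xₙ = 1.14528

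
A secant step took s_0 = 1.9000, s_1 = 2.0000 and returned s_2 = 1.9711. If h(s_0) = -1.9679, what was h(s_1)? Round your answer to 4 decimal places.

0.7999

The secant line through (1.9000, -1.9679) and (2.0000, h(s_1)) crosses zero at s_2 = 1.9711.
So (1.9000, -1.9679), (2.0000, h(s_1)), (1.9711, 0) are collinear:
h(s_1) = -1.9679 · (2.0000 − 1.9711) / (1.9000 − 1.9711) = -1.9679 · (0.028900)/(-0.071100) = 0.799892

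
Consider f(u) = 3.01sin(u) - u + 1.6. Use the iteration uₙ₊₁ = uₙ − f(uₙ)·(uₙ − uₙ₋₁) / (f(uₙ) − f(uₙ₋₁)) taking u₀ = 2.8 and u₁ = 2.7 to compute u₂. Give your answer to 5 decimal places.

2.74930

f(2.8) = -0.1916857, f(2.7) = 0.1864134
u₂ = 2.7000000 − 0.1864134·(2.7000000 − 2.8000000) / (0.1864134 − (-0.1916857)) = 2.7000000 − (-0.0186413)/(0.3780991) = 2.7493028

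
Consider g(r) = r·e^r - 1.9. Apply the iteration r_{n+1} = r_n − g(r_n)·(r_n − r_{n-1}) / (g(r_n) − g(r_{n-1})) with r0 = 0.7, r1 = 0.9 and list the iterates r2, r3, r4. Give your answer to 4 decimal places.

g(0.7) = -0.490373, g(0.9) = 0.313643
r2 = 0.900000 − 0.313643·(0.900000 − 0.700000) / (0.313643 − (-0.490373)) = 0.900000 − (0.062729)/(0.804016) = 0.821981
g(0.821981) = -0.029992
r3 = 0.821981 − (-0.029992)·(0.821981 − 0.900000) / (-0.029992 − 0.313643) = 0.821981 − (0.002340)/(-0.343634) = 0.828790
g(0.828790) = -0.001618
r4 = 0.828790 − (-0.001618)·(0.828790 − 0.821981) / (-0.001618 − (-0.029992)) = 0.828790 − (-0.000011)/(0.028374) = 0.829178

0.8220, 0.8288, 0.8292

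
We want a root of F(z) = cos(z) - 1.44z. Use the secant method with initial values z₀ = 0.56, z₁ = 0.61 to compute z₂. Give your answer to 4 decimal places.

0.5805

F(0.56) = 0.040855, F(0.61) = -0.058752
z₂ = 0.610000 − (-0.058752)·(0.610000 − 0.560000) / (-0.058752 − 0.040855) = 0.610000 − (-0.002938)/(-0.099607) = 0.580508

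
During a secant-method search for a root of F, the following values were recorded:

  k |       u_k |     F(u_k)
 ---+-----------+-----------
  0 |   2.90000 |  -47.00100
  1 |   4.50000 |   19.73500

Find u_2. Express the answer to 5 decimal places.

u_2 = 4.50000 − 19.73500·(4.50000 − 2.90000) / (19.73500 − (-47.00100))
   = 4.50000 − (31.5760000)/(66.7360000) = 4.0268521

4.02685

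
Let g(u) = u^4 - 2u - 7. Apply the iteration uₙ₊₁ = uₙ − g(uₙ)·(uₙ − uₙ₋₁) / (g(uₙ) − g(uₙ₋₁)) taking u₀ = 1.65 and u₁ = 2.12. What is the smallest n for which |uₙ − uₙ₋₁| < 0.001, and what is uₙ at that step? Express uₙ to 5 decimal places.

g(1.65) = -2.8879938, g(2.12) = 8.9596314
u₂ = 2.1200000 − 8.9596314·(0.4700000)/(11.8476251) = 1.7645679;  |Δ| = 0.3554321
g(1.7645679) = -0.8340097
u₃ = 1.7645679 − (-0.8340097)·(-0.3554321)/(-9.7936410) = 1.7948359;  |Δ| = 0.0302680
g(1.7948359) = -0.2120235
u₄ = 1.7948359 − (-0.2120235)·(0.0302680)/(0.6219862) = 1.8051536;  |Δ| = 0.0103178
g(1.8051536) = 0.0080343
u₅ = 1.8051536 − 0.0080343·(0.0103178)/(0.2200578) = 1.8047769;  |Δ| = 0.0003767
|u₅ − u₄| = 0.0003767 < 0.001

n = 5, uₙ = 1.80478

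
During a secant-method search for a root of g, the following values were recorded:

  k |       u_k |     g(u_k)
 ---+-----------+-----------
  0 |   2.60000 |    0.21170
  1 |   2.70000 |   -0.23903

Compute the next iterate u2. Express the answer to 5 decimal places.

2.64697

u2 = 2.70000 − (-0.23903)·(2.70000 − 2.60000) / (-0.23903 − 0.21170)
   = 2.70000 − (-0.0239030)/(-0.4507300) = 2.6469683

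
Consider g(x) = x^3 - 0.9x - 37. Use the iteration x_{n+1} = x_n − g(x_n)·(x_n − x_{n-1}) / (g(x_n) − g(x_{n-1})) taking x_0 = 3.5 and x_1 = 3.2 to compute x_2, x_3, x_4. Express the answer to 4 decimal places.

g(3.5) = 2.725000, g(3.2) = -7.112000
x_2 = 3.200000 − (-7.112000)·(3.200000 − 3.500000) / (-7.112000 − 2.725000) = 3.200000 − (2.133600)/(-9.837000) = 3.416895
g(3.416895) = -0.182357
x_3 = 3.416895 − (-0.182357)·(3.416895 − 3.200000) / (-0.182357 − (-7.112000)) = 3.416895 − (-0.039552)/(6.929643) = 3.422603
g(3.422603) = 0.012756
x_4 = 3.422603 − 0.012756·(3.422603 − 3.416895) / (0.012756 − (-0.182357)) = 3.422603 − (0.000073)/(0.195113) = 3.422230

3.4169, 3.4226, 3.4222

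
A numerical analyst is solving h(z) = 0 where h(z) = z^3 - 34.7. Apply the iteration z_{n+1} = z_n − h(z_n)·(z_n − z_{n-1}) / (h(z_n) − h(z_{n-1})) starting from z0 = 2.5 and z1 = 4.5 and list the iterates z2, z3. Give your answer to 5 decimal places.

3.00530, 3.18183

h(2.5) = -19.0750000, h(4.5) = 56.4250000
z2 = 4.5000000 − 56.4250000·(4.5000000 − 2.5000000) / (56.4250000 − (-19.0750000)) = 4.5000000 − (112.8500000)/(75.5000000) = 3.0052980
h(3.0052980) = -7.5567009
z3 = 3.0052980 − (-7.5567009)·(3.0052980 − 4.5000000) / (-7.5567009 − 56.4250000) = 3.0052980 − (11.2950158)/(-63.9817009) = 3.1818331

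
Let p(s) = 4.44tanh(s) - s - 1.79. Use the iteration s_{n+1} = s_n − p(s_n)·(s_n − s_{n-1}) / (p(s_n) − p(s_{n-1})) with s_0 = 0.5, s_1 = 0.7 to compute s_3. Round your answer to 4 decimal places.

p(0.5) = -0.238200, p(0.7) = 0.193393
s_2 = 0.700000 − 0.193393·(0.700000 − 0.500000) / (0.193393 − (-0.238200)) = 0.700000 − (0.038679)/(0.431593) = 0.610382
p(0.610382) = 0.016735
s_3 = 0.610382 − 0.016735·(0.610382 − 0.700000) / (0.016735 − 0.193393) = 0.610382 − (-0.001500)/(-0.176657) = 0.601892

0.6019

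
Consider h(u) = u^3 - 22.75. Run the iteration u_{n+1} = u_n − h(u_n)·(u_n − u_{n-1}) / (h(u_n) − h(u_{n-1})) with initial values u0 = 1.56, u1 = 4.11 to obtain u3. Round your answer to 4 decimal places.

2.6331

h(1.56) = -18.953584, h(4.11) = 46.676531
u2 = 4.110000 − 46.676531·(4.110000 − 1.560000) / (46.676531 − (-18.953584)) = 4.110000 − (119.025154)/(65.630115) = 2.296425
h(2.296425) = -10.639652
u3 = 2.296425 − (-10.639652)·(2.296425 − 4.110000) / (-10.639652 − 46.676531) = 2.296425 − (19.295809)/(-57.316183) = 2.633080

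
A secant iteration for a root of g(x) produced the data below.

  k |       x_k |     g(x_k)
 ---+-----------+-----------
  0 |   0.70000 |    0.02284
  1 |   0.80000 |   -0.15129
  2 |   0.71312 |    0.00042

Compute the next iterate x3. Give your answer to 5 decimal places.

x3 = 0.71312 − 0.00042·(0.71312 − 0.80000) / (0.00042 − (-0.15129))
   = 0.71312 − (-0.0000365)/(0.1517100) = 0.7133605

0.71336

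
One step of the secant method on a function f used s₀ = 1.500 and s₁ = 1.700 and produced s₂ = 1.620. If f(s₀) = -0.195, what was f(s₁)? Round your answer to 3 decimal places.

The secant line through (1.500, -0.195) and (1.700, f(s₁)) crosses zero at s₂ = 1.620.
So (1.500, -0.195), (1.700, f(s₁)), (1.620, 0) are collinear:
f(s₁) = -0.195 · (1.700 − 1.620) / (1.500 − 1.620) = -0.195 · (0.08000)/(-0.12000) = 0.13000

0.130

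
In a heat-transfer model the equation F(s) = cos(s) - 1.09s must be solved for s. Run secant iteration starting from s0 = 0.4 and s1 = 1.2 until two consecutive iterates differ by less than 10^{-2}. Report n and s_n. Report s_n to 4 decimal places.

F(0.4) = 0.485061, F(1.2) = -0.945642
s2 = 1.200000 − (-0.945642)·(0.800000)/(-1.430703) = 0.671229;  |Δ| = 0.528771
F(0.671229) = 0.051418
s3 = 0.671229 − 0.051418·(-0.528771)/(0.997060) = 0.698498;  |Δ| = 0.027268
F(0.698498) = 0.004447
s4 = 0.698498 − 0.004447·(0.027268)/(-0.046971) = 0.701079;  |Δ| = 0.002581
|s4 − s3| = 0.002581 < 10^{-2}

n = 4, s_n = 0.7011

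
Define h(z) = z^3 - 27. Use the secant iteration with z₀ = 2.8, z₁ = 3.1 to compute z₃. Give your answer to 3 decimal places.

h(2.8) = -5.04800, h(3.1) = 2.79100
z₂ = 3.10000 − 2.79100·(3.10000 − 2.80000) / (2.79100 − (-5.04800)) = 3.10000 − (0.83730)/(7.83900) = 2.99319
h(2.99319) = -0.18351
z₃ = 2.99319 − (-0.18351)·(2.99319 − 3.10000) / (-0.18351 − 2.79100) = 2.99319 − (0.01960)/(-2.97451) = 2.99978

3.000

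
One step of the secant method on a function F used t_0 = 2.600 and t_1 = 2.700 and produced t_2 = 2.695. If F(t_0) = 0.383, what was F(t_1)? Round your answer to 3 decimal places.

The secant line through (2.600, 0.383) and (2.700, F(t_1)) crosses zero at t_2 = 2.695.
So (2.600, 0.383), (2.700, F(t_1)), (2.695, 0) are collinear:
F(t_1) = 0.383 · (2.700 − 2.695) / (2.600 − 2.695) = 0.383 · (0.00500)/(-0.09500) = -0.02016

-0.020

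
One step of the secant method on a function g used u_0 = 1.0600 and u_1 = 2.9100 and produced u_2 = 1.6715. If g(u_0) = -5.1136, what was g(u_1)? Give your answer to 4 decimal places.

10.3568

The secant line through (1.0600, -5.1136) and (2.9100, g(u_1)) crosses zero at u_2 = 1.6715.
So (1.0600, -5.1136), (2.9100, g(u_1)), (1.6715, 0) are collinear:
g(u_1) = -5.1136 · (2.9100 − 1.6715) / (1.0600 − 1.6715) = -5.1136 · (1.238500)/(-0.611500) = 10.356817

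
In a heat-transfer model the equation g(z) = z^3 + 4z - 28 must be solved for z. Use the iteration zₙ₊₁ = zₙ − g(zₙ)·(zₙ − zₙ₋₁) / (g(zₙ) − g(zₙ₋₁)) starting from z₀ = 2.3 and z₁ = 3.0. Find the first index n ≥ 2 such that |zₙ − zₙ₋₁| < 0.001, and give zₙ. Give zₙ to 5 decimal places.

n = 5, zₙ = 2.60099

g(2.3) = -6.6330000, g(3.0) = 11.0000000
z₂ = 3.0000000 − 11.0000000·(0.7000000)/(17.6330000) = 2.5633188;  |Δ| = 0.4366812
g(2.5633188) = -0.9041744
z₃ = 2.5633188 − (-0.9041744)·(-0.4366812)/(-11.9041744) = 2.5964866;  |Δ| = 0.0331679
g(2.5964866) = -0.1092082
z₄ = 2.5964866 − (-0.1092082)·(0.0331679)/(0.7949663) = 2.6010431;  |Δ| = 0.0045564
g(2.6010431) = 0.0013340
z₅ = 2.6010431 − 0.0013340·(0.0045564)/(0.1105422) = 2.6009881;  |Δ| = 0.0000550
|z₅ − z₄| = 0.0000550 < 0.001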